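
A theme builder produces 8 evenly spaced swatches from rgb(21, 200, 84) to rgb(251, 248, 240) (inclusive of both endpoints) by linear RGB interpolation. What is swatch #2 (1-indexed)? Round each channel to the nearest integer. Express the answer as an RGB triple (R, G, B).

(54, 207, 106)

With 8 swatches and endpoints inclusive, swatch 2 sits at t = (2 − 1)/(8 − 1) = 1/7 ≈ 0.1429.
R = 21 + 0.1429 × (251 − 21) = 53.867 → 54
G = 200 + 0.1429 × (248 − 200) = 206.859 → 207
B = 84 + 0.1429 × (240 − 84) = 106.292 → 106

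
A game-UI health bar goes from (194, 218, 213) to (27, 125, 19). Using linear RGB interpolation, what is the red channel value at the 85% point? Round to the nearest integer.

R = 194 + 0.85 × (27 − 194) = 52.05 → 52

52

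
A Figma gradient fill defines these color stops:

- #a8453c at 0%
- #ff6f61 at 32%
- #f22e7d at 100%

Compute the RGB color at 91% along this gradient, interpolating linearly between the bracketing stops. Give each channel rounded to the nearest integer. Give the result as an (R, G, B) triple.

(244, 55, 121)

91% lies between the 32% and 100% stops, so the local fraction is t = (91 − 32)/(100 − 32) = 59/68 ≈ 0.8676.
#ff6f61 → (255, 111, 97); #f22e7d → (242, 46, 125).
R = 255 + 0.8676 × (242 − 255) = 243.721 → 244
G = 111 + 0.8676 × (46 − 111) = 54.606 → 55
B = 97 + 0.8676 × (125 − 97) = 121.293 → 121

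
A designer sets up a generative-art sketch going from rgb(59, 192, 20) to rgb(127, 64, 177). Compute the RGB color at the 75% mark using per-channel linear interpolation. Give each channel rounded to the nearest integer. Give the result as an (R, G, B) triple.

75% corresponds to t = 0.75.
R = 59 + 0.75 × (127 − 59) = 59 + 0.75 × 68 = 110 → 110
G = 192 + 0.75 × (64 − 192) = 192 + 0.75 × -128 = 96 → 96
B = 20 + 0.75 × (177 − 20) = 20 + 0.75 × 157 = 137.75 → 138
So the blended color is (110, 96, 138), about #6e608a.

(110, 96, 138)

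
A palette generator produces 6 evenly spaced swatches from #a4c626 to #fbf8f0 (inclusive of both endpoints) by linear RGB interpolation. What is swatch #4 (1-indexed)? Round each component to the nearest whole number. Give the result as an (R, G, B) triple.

With 6 swatches and endpoints inclusive, swatch 4 sits at t = (4 − 1)/(6 − 1) = 3/5 ≈ 0.6.
#a4c626 → (164, 198, 38); #fbf8f0 → (251, 248, 240).
R = 164 + 0.6 × (251 − 164) = 216.2 → 216
G = 198 + 0.6 × (248 − 198) = 228 → 228
B = 38 + 0.6 × (240 − 38) = 159.2 → 159

(216, 228, 159)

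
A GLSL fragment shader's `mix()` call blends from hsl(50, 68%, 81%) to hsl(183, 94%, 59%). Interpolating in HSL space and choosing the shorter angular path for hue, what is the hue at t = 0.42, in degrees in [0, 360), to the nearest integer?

Hue arc: Δh = 183 − 50 = 133° (|Δh| ≤ 180, already the shorter path).
H = 50 + 0.42 × (133) = 105.86 → 106°

106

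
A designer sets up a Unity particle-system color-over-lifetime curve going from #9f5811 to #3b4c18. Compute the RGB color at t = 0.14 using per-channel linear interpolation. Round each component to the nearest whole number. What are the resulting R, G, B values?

(145, 86, 18)

#9f5811 → (159, 88, 17); #3b4c18 → (59, 76, 24).
R = 159 + 0.14 × (59 − 159) = 159 + 0.14 × -100 = 145 → 145
G = 88 + 0.14 × (76 − 88) = 88 + 0.14 × -12 = 86.32 → 86
B = 17 + 0.14 × (24 − 17) = 17 + 0.14 × 7 = 17.98 → 18
So the blended color is (145, 86, 18), about #915612.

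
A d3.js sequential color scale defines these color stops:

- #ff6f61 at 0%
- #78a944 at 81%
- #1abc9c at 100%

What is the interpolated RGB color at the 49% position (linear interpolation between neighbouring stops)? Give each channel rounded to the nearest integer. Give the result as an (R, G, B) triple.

49% lies between the 0% and 81% stops, so the local fraction is t = (49 − 0)/(81 − 0) = 49/81 ≈ 0.6049.
#ff6f61 → (255, 111, 97); #78a944 → (120, 169, 68).
R = 255 + 0.6049 × (120 − 255) = 173.339 → 173
G = 111 + 0.6049 × (169 − 111) = 146.084 → 146
B = 97 + 0.6049 × (68 − 97) = 79.458 → 79

(173, 146, 79)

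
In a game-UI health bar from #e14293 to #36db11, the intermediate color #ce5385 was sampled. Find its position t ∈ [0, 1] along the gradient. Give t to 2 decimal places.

Invert the lerp on the R channel (largest span, 171): t = (206 − 225) / (54 − 225) = -19/-171 = 0.11111.
Check on G: (83 − 66)/(219 − 66) = 0.1111 ✓

0.11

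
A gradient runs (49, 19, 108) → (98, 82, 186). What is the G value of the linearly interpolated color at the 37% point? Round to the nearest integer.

G = 19 + 0.37 × (82 − 19) = 42.31 → 42

42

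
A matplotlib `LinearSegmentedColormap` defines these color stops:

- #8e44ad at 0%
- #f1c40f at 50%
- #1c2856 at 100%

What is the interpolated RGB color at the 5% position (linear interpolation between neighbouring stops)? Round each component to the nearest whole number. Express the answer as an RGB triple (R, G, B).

5% lies between the 0% and 50% stops, so the local fraction is t = (5 − 0)/(50 − 0) = 5/50 ≈ 0.1.
#8e44ad → (142, 68, 173); #f1c40f → (241, 196, 15).
R = 142 + 0.1 × (241 − 142) = 151.9 → 152
G = 68 + 0.1 × (196 − 68) = 80.8 → 81
B = 173 + 0.1 × (15 − 173) = 157.2 → 157

(152, 81, 157)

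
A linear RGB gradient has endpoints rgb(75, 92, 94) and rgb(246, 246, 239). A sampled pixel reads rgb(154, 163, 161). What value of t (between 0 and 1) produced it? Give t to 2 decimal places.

0.46

Invert the lerp on the R channel (largest span, 171): t = (154 − 75) / (246 − 75) = 79/171 = 0.46199.
Check on G: (163 − 92)/(246 − 92) = 0.461 ✓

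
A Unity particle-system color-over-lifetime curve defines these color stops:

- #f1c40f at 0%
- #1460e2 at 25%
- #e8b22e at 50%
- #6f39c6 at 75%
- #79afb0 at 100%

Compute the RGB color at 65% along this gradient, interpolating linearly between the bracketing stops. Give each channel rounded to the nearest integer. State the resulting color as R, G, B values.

65% lies between the 50% and 75% stops, so the local fraction is t = (65 − 50)/(75 − 50) = 15/25 ≈ 0.6.
#e8b22e → (232, 178, 46); #6f39c6 → (111, 57, 198).
R = 232 + 0.6 × (111 − 232) = 159.4 → 159
G = 178 + 0.6 × (57 − 178) = 105.4 → 105
B = 46 + 0.6 × (198 − 46) = 137.2 → 137

(159, 105, 137)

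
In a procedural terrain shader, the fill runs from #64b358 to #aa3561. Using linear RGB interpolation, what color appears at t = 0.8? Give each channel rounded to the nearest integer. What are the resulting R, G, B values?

(156, 78, 95)

#64b358 → (100, 179, 88); #aa3561 → (170, 53, 97).
R = 100 + 0.8 × (170 − 100) = 100 + 0.8 × 70 = 156 → 156
G = 179 + 0.8 × (53 − 179) = 179 + 0.8 × -126 = 78.2 → 78
B = 88 + 0.8 × (97 − 88) = 88 + 0.8 × 9 = 95.2 → 95
So the blended color is (156, 78, 95), about #9c4e5f.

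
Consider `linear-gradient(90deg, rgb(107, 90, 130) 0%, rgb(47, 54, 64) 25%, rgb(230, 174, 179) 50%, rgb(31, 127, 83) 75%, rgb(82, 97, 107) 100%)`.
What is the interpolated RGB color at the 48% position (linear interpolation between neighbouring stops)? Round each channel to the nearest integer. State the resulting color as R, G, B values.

(215, 164, 170)

48% lies between the 25% and 50% stops, so the local fraction is t = (48 − 25)/(50 − 25) = 23/25 ≈ 0.92.
R = 47 + 0.92 × (230 − 47) = 215.36 → 215
G = 54 + 0.92 × (174 − 54) = 164.4 → 164
B = 64 + 0.92 × (179 − 64) = 169.8 → 170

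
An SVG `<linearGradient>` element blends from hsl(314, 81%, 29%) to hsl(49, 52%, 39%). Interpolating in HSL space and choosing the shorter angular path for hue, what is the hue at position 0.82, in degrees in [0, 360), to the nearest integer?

Hue: 49 − 314 = -265°, but |-265| > 180 so the shorter arc goes the other way: Δh = -265 + 360 = 95°.
H = 314 + 0.82 × (95) = 391.9 → 392 → 392 mod 360 = 32°

32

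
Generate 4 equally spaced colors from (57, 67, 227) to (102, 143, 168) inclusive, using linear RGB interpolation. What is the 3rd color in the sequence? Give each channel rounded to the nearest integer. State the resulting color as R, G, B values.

With 4 swatches and endpoints inclusive, swatch 3 sits at t = (3 − 1)/(4 − 1) = 2/3 ≈ 0.6667.
R = 57 + 0.6667 × (102 − 57) = 87.001 → 87
G = 67 + 0.6667 × (143 − 67) = 117.669 → 118
B = 227 + 0.6667 × (168 − 227) = 187.665 → 188

(87, 118, 188)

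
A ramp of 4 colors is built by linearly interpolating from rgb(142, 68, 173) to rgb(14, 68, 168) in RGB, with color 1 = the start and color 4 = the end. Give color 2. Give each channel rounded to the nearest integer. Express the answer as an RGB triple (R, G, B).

(99, 68, 171)

With 4 swatches and endpoints inclusive, swatch 2 sits at t = (2 − 1)/(4 − 1) = 1/3 ≈ 0.3333.
R = 142 + 0.3333 × (14 − 142) = 99.338 → 99
G = 68 + 0.3333 × (68 − 68) = 68 → 68
B = 173 + 0.3333 × (168 − 173) = 171.333 → 171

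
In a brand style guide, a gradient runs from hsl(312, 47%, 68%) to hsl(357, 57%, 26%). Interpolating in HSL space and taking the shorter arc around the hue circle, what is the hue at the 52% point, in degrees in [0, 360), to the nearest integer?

335

Hue arc: Δh = 357 − 312 = 45° (|Δh| ≤ 180, already the shorter path).
H = 312 + 0.52 × (45) = 335.4 → 335°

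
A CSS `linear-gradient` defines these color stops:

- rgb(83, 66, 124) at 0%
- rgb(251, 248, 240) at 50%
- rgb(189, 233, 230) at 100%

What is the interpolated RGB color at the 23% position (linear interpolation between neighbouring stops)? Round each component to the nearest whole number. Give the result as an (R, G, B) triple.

23% lies between the 0% and 50% stops, so the local fraction is t = (23 − 0)/(50 − 0) = 23/50 ≈ 0.46.
R = 83 + 0.46 × (251 − 83) = 160.28 → 160
G = 66 + 0.46 × (248 − 66) = 149.72 → 150
B = 124 + 0.46 × (240 − 124) = 177.36 → 177

(160, 150, 177)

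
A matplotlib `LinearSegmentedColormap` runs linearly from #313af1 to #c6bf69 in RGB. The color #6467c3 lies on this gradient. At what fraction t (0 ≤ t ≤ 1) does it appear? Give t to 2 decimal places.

0.34

Invert the lerp on the R channel (largest span, 149): t = (100 − 49) / (198 − 49) = 51/149 = 0.34228.
Check on G: (103 − 58)/(191 − 58) = 0.3383 ✓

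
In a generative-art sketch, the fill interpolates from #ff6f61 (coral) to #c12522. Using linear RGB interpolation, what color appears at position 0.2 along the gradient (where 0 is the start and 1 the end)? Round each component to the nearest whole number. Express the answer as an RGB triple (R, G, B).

(243, 96, 84)

#ff6f61 → (255, 111, 97); #c12522 → (193, 37, 34).
R = 255 + 0.2 × (193 − 255) = 255 + 0.2 × -62 = 242.6 → 243
G = 111 + 0.2 × (37 − 111) = 111 + 0.2 × -74 = 96.2 → 96
B = 97 + 0.2 × (34 − 97) = 97 + 0.2 × -63 = 84.4 → 84
So the blended color is (243, 96, 84), about #f36054.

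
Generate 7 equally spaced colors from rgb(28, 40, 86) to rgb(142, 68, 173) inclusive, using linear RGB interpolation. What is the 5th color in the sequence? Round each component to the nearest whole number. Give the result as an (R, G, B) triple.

(104, 59, 144)

With 7 swatches and endpoints inclusive, swatch 5 sits at t = (5 − 1)/(7 − 1) = 4/6 ≈ 0.6667.
R = 28 + 0.6667 × (142 − 28) = 104.004 → 104
G = 40 + 0.6667 × (68 − 40) = 58.668 → 59
B = 86 + 0.6667 × (173 − 86) = 144.003 → 144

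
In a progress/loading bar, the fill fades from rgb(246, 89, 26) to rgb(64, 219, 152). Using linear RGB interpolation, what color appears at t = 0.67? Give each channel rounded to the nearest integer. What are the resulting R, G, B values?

R = 246 + 0.67 × (64 − 246) = 246 + 0.67 × -182 = 124.06 → 124
G = 89 + 0.67 × (219 − 89) = 89 + 0.67 × 130 = 176.1 → 176
B = 26 + 0.67 × (152 − 26) = 26 + 0.67 × 126 = 110.42 → 110

(124, 176, 110)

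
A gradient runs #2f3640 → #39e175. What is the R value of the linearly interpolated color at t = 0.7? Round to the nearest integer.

R₁ = 47 (from #2f3640), R₂ = 57 (from #39e175).
R = 47 + 0.7 × (57 − 47) = 54 → 54

54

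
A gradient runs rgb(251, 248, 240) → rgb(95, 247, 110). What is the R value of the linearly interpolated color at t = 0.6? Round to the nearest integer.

157

R = 251 + 0.6 × (95 − 251) = 157.4 → 157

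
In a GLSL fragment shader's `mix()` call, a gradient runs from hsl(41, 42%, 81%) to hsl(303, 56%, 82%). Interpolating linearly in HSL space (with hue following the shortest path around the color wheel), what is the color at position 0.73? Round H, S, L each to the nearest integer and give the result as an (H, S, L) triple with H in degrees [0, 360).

(329, 52, 82)

Hue: 303 − 41 = 262°, but |262| > 180 so the shorter arc goes the other way: Δh = 262 − 360 = -98°.
H = 41 + 0.73 × (-98) = -30.54 → -31 → -31 mod 360 = 329°
S = 42 + 0.73 × (56 − 42) = 52.22 → 52%
L = 81 + 0.73 × (82 − 81) = 81.73 → 82%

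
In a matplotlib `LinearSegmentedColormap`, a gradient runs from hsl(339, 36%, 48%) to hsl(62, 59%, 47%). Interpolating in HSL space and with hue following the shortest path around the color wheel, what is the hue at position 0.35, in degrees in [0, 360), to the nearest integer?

8

Hue: 62 − 339 = -277°, but |-277| > 180 so the shorter arc goes the other way: Δh = -277 + 360 = 83°.
H = 339 + 0.35 × (83) = 368.05 → 368 → 368 mod 360 = 8°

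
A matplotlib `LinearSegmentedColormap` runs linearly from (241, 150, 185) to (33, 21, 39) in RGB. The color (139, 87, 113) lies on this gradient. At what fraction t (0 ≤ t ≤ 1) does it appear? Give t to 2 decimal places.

Invert the lerp on the R channel (largest span, 208): t = (139 − 241) / (33 − 241) = -102/-208 = 0.49038.
Check on G: (87 − 150)/(21 − 150) = 0.4884 ✓

0.49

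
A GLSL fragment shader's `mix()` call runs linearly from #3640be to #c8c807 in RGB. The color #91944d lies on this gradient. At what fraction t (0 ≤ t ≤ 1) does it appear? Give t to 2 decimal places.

Invert the lerp on the B channel (largest span, 183): t = (77 − 190) / (7 − 190) = -113/-183 = 0.61749.
Check on R: (145 − 54)/(200 − 54) = 0.6233 ✓

0.62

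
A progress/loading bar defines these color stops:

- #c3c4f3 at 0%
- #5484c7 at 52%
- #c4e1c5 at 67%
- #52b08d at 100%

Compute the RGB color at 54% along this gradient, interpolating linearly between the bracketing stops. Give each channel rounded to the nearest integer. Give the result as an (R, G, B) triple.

54% lies between the 52% and 67% stops, so the local fraction is t = (54 − 52)/(67 − 52) = 2/15 ≈ 0.1333.
#5484c7 → (84, 132, 199); #c4e1c5 → (196, 225, 197).
R = 84 + 0.1333 × (196 − 84) = 98.93 → 99
G = 132 + 0.1333 × (225 − 132) = 144.397 → 144
B = 199 + 0.1333 × (197 − 199) = 198.733 → 199

(99, 144, 199)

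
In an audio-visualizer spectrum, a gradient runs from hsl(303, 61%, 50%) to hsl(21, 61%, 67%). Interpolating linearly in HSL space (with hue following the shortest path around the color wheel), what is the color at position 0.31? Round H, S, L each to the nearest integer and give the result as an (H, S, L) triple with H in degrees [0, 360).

(327, 61, 55)

Hue: 21 − 303 = -282°, but |-282| > 180 so the shorter arc goes the other way: Δh = -282 + 360 = 78°.
H = 303 + 0.31 × (78) = 327.18 → 327°
S = 61 + 0.31 × (61 − 61) = 61 → 61%
L = 50 + 0.31 × (67 − 50) = 55.27 → 55%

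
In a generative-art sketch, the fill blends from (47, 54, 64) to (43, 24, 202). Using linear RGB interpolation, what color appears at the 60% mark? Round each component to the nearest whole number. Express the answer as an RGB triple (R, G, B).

60% corresponds to t = 0.6.
R = 47 + 0.6 × (43 − 47) = 47 + 0.6 × -4 = 44.6 → 45
G = 54 + 0.6 × (24 − 54) = 54 + 0.6 × -30 = 36 → 36
B = 64 + 0.6 × (202 − 64) = 64 + 0.6 × 138 = 146.8 → 147
So the blended color is (45, 36, 147), about #2d2493.

(45, 36, 147)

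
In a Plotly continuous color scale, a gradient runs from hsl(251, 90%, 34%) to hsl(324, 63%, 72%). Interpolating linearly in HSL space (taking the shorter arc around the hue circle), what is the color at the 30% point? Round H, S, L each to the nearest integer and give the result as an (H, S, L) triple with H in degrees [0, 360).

Hue arc: Δh = 324 − 251 = 73° (|Δh| ≤ 180, already the shorter path).
H = 251 + 0.3 × (73) = 272.9 → 273°
S = 90 + 0.3 × (63 − 90) = 81.9 → 82%
L = 34 + 0.3 × (72 − 34) = 45.4 → 45%

(273, 82, 45)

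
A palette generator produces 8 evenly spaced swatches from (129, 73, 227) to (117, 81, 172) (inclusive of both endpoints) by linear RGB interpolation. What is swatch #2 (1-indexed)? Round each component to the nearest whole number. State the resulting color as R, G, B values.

With 8 swatches and endpoints inclusive, swatch 2 sits at t = (2 − 1)/(8 − 1) = 1/7 ≈ 0.1429.
R = 129 + 0.1429 × (117 − 129) = 127.285 → 127
G = 73 + 0.1429 × (81 − 73) = 74.143 → 74
B = 227 + 0.1429 × (172 − 227) = 219.141 → 219

(127, 74, 219)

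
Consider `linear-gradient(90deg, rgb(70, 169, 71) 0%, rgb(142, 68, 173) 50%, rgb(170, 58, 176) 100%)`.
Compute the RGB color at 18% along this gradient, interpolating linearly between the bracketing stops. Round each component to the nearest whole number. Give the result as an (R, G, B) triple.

18% lies between the 0% and 50% stops, so the local fraction is t = (18 − 0)/(50 − 0) = 18/50 ≈ 0.36.
R = 70 + 0.36 × (142 − 70) = 95.92 → 96
G = 169 + 0.36 × (68 − 169) = 132.64 → 133
B = 71 + 0.36 × (173 − 71) = 107.72 → 108

(96, 133, 108)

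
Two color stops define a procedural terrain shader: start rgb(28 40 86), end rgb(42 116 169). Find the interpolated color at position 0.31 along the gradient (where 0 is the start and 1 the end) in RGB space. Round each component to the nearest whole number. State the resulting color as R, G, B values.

R = 28 + 0.31 × (42 − 28) = 28 + 0.31 × 14 = 32.34 → 32
G = 40 + 0.31 × (116 − 40) = 40 + 0.31 × 76 = 63.56 → 64
B = 86 + 0.31 × (169 − 86) = 86 + 0.31 × 83 = 111.73 → 112
So the blended color is (32, 64, 112), about #204070.

(32, 64, 112)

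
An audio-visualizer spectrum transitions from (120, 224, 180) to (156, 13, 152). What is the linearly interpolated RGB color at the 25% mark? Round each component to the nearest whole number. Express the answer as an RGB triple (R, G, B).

(129, 171, 173)

25% corresponds to t = 0.25.
R = 120 + 0.25 × (156 − 120) = 120 + 0.25 × 36 = 129 → 129
G = 224 + 0.25 × (13 − 224) = 224 + 0.25 × -211 = 171.25 → 171
B = 180 + 0.25 × (152 − 180) = 180 + 0.25 × -28 = 173 → 173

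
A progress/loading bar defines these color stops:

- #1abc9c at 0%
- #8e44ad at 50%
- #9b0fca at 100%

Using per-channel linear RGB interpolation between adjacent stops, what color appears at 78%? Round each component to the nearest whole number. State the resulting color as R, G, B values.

78% lies between the 50% and 100% stops, so the local fraction is t = (78 − 50)/(100 − 50) = 28/50 ≈ 0.56.
#8e44ad → (142, 68, 173); #9b0fca → (155, 15, 202).
R = 142 + 0.56 × (155 − 142) = 149.28 → 149
G = 68 + 0.56 × (15 − 68) = 38.32 → 38
B = 173 + 0.56 × (202 − 173) = 189.24 → 189

(149, 38, 189)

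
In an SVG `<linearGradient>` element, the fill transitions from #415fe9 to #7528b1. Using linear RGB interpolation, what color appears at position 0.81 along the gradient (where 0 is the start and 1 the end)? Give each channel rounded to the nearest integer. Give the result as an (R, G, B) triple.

(107, 50, 188)

#415fe9 → (65, 95, 233); #7528b1 → (117, 40, 177).
R = 65 + 0.81 × (117 − 65) = 65 + 0.81 × 52 = 107.12 → 107
G = 95 + 0.81 × (40 − 95) = 95 + 0.81 × -55 = 50.45 → 50
B = 233 + 0.81 × (177 − 233) = 233 + 0.81 × -56 = 187.64 → 188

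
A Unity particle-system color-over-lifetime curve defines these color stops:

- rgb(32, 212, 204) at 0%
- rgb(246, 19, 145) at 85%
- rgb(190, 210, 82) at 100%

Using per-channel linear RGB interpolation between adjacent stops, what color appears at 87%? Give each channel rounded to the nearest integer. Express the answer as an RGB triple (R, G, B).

87% lies between the 85% and 100% stops, so the local fraction is t = (87 − 85)/(100 − 85) = 2/15 ≈ 0.1333.
R = 246 + 0.1333 × (190 − 246) = 238.535 → 239
G = 19 + 0.1333 × (210 − 19) = 44.46 → 44
B = 145 + 0.1333 × (82 − 145) = 136.602 → 137

(239, 44, 137)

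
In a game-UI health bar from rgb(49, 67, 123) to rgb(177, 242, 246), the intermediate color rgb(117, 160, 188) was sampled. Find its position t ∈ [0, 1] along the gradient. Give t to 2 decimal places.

Invert the lerp on the G channel (largest span, 175): t = (160 − 67) / (242 − 67) = 93/175 = 0.53143.
Check on R: (117 − 49)/(177 − 49) = 0.5312 ✓

0.53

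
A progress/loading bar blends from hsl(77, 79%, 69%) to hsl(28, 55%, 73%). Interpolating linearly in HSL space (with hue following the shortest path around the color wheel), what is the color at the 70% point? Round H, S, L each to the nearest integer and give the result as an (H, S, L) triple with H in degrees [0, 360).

Hue arc: Δh = 28 − 77 = -49° (|Δh| ≤ 180, already the shorter path).
H = 77 + 0.7 × (-49) = 42.7 → 43°
S = 79 + 0.7 × (55 − 79) = 62.2 → 62%
L = 69 + 0.7 × (73 − 69) = 71.8 → 72%

(43, 62, 72)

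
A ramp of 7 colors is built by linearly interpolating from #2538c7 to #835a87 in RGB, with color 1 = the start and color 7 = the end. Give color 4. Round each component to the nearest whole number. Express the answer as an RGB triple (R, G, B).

(84, 73, 167)

With 7 swatches and endpoints inclusive, swatch 4 sits at t = (4 − 1)/(7 − 1) = 3/6 ≈ 0.5.
#2538c7 → (37, 56, 199); #835a87 → (131, 90, 135).
R = 37 + 0.5 × (131 − 37) = 84 → 84
G = 56 + 0.5 × (90 − 56) = 73 → 73
B = 199 + 0.5 × (135 − 199) = 167 → 167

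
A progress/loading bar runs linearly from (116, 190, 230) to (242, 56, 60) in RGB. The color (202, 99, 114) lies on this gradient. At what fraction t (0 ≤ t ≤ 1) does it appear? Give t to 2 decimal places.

Invert the lerp on the B channel (largest span, 170): t = (114 − 230) / (60 − 230) = -116/-170 = 0.68235.
Check on R: (202 − 116)/(242 − 116) = 0.6825 ✓

0.68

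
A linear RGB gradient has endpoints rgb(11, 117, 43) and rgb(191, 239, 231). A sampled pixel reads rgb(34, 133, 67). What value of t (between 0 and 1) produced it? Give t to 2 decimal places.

0.13

Invert the lerp on the B channel (largest span, 188): t = (67 − 43) / (231 − 43) = 24/188 = 0.12766.
Check on R: (34 − 11)/(191 − 11) = 0.1278 ✓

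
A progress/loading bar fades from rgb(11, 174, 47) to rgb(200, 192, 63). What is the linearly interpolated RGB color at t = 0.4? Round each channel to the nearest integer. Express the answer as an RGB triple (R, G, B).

R = 11 + 0.4 × (200 − 11) = 11 + 0.4 × 189 = 86.6 → 87
G = 174 + 0.4 × (192 − 174) = 174 + 0.4 × 18 = 181.2 → 181
B = 47 + 0.4 × (63 − 47) = 47 + 0.4 × 16 = 53.4 → 53

(87, 181, 53)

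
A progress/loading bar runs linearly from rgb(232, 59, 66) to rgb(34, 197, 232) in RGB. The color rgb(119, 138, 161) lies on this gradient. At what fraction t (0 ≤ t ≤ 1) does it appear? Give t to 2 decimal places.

0.57

Invert the lerp on the R channel (largest span, 198): t = (119 − 232) / (34 − 232) = -113/-198 = 0.57071.
Check on G: (138 − 59)/(197 − 59) = 0.5725 ✓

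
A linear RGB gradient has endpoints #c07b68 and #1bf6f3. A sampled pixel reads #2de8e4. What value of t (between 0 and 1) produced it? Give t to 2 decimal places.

0.89

Invert the lerp on the R channel (largest span, 165): t = (45 − 192) / (27 − 192) = -147/-165 = 0.89091.
Check on G: (232 − 123)/(246 − 123) = 0.8862 ✓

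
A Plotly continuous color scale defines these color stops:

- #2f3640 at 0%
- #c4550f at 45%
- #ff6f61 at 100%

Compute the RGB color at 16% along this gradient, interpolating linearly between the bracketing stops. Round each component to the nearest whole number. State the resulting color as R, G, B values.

(100, 65, 47)

16% lies between the 0% and 45% stops, so the local fraction is t = (16 − 0)/(45 − 0) = 16/45 ≈ 0.3556.
#2f3640 → (47, 54, 64); #c4550f → (196, 85, 15).
R = 47 + 0.3556 × (196 − 47) = 99.984 → 100
G = 54 + 0.3556 × (85 − 54) = 65.024 → 65
B = 64 + 0.3556 × (15 − 64) = 46.576 → 47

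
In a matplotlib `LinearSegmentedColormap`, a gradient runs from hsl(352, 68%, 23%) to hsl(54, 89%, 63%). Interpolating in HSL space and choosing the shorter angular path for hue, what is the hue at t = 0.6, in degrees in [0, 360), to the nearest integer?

Hue: 54 − 352 = -298°, but |-298| > 180 so the shorter arc goes the other way: Δh = -298 + 360 = 62°.
H = 352 + 0.6 × (62) = 389.2 → 389 → 389 mod 360 = 29°

29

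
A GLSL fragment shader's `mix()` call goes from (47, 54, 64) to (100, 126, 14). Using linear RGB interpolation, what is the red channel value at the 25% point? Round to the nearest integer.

60

R = 47 + 0.25 × (100 − 47) = 60.25 → 60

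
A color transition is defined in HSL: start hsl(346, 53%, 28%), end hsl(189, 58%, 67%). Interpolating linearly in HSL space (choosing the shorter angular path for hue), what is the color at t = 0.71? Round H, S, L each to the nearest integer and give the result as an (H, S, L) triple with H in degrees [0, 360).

Hue arc: Δh = 189 − 346 = -157° (|Δh| ≤ 180, already the shorter path).
H = 346 + 0.71 × (-157) = 234.53 → 235°
S = 53 + 0.71 × (58 − 53) = 56.55 → 57%
L = 28 + 0.71 × (67 − 28) = 55.69 → 56%

(235, 57, 56)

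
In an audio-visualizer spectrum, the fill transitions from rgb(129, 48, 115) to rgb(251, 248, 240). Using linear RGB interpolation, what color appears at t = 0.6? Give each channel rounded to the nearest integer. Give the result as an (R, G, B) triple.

R = 129 + 0.6 × (251 − 129) = 129 + 0.6 × 122 = 202.2 → 202
G = 48 + 0.6 × (248 − 48) = 48 + 0.6 × 200 = 168 → 168
B = 115 + 0.6 × (240 − 115) = 115 + 0.6 × 125 = 190 → 190

(202, 168, 190)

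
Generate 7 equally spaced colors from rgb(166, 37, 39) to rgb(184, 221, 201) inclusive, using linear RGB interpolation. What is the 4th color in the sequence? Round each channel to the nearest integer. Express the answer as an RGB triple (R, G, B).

With 7 swatches and endpoints inclusive, swatch 4 sits at t = (4 − 1)/(7 − 1) = 3/6 ≈ 0.5.
R = 166 + 0.5 × (184 − 166) = 175 → 175
G = 37 + 0.5 × (221 − 37) = 129 → 129
B = 39 + 0.5 × (201 − 39) = 120 → 120

(175, 129, 120)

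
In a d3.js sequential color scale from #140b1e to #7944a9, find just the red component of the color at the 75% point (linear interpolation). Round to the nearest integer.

96

R₁ = 20 (from #140b1e), R₂ = 121 (from #7944a9).
R = 20 + 0.75 × (121 − 20) = 95.75 → 96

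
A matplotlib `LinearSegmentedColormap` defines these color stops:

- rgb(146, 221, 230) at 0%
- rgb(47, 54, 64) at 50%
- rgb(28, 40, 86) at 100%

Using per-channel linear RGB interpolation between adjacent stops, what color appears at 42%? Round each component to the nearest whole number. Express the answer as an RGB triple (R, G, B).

(63, 81, 91)

42% lies between the 0% and 50% stops, so the local fraction is t = (42 − 0)/(50 − 0) = 42/50 ≈ 0.84.
R = 146 + 0.84 × (47 − 146) = 62.84 → 63
G = 221 + 0.84 × (54 − 221) = 80.72 → 81
B = 230 + 0.84 × (64 − 230) = 90.56 → 91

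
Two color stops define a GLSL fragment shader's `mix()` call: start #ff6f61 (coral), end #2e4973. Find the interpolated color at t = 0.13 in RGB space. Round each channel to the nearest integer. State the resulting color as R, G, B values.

(228, 106, 99)

#ff6f61 → (255, 111, 97); #2e4973 → (46, 73, 115).
R = 255 + 0.13 × (46 − 255) = 255 + 0.13 × -209 = 227.83 → 228
G = 111 + 0.13 × (73 − 111) = 111 + 0.13 × -38 = 106.06 → 106
B = 97 + 0.13 × (115 − 97) = 97 + 0.13 × 18 = 99.34 → 99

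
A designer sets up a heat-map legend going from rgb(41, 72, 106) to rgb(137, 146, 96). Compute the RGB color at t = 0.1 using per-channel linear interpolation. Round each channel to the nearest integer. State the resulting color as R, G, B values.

(51, 79, 105)

R = 41 + 0.1 × (137 − 41) = 41 + 0.1 × 96 = 50.6 → 51
G = 72 + 0.1 × (146 − 72) = 72 + 0.1 × 74 = 79.4 → 79
B = 106 + 0.1 × (96 − 106) = 106 + 0.1 × -10 = 105 → 105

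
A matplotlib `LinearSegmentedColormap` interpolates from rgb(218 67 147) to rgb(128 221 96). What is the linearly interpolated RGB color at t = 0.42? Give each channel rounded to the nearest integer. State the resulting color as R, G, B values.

(180, 132, 126)

R = 218 + 0.42 × (128 − 218) = 218 + 0.42 × -90 = 180.2 → 180
G = 67 + 0.42 × (221 − 67) = 67 + 0.42 × 154 = 131.68 → 132
B = 147 + 0.42 × (96 − 147) = 147 + 0.42 × -51 = 125.58 → 126
So the blended color is (180, 132, 126), about #b4847e.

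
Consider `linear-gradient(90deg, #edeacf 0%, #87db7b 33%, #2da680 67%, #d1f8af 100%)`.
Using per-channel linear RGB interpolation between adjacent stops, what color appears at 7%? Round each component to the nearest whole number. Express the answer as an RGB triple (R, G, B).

(215, 231, 189)

7% lies between the 0% and 33% stops, so the local fraction is t = (7 − 0)/(33 − 0) = 7/33 ≈ 0.2121.
#edeacf → (237, 234, 207); #87db7b → (135, 219, 123).
R = 237 + 0.2121 × (135 − 237) = 215.366 → 215
G = 234 + 0.2121 × (219 − 234) = 230.819 → 231
B = 207 + 0.2121 × (123 − 207) = 189.184 → 189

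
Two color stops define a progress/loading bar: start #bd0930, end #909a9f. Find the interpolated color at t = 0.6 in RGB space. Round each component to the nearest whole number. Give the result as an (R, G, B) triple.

#bd0930 → (189, 9, 48); #909a9f → (144, 154, 159).
R = 189 + 0.6 × (144 − 189) = 189 + 0.6 × -45 = 162 → 162
G = 9 + 0.6 × (154 − 9) = 9 + 0.6 × 145 = 96 → 96
B = 48 + 0.6 × (159 − 48) = 48 + 0.6 × 111 = 114.6 → 115

(162, 96, 115)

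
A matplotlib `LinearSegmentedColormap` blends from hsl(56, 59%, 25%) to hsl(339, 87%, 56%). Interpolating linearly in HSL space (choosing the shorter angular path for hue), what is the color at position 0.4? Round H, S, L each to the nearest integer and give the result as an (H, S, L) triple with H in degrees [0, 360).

(25, 70, 37)

Hue: 339 − 56 = 283°, but |283| > 180 so the shorter arc goes the other way: Δh = 283 − 360 = -77°.
H = 56 + 0.4 × (-77) = 25.2 → 25°
S = 59 + 0.4 × (87 − 59) = 70.2 → 70%
L = 25 + 0.4 × (56 − 25) = 37.4 → 37%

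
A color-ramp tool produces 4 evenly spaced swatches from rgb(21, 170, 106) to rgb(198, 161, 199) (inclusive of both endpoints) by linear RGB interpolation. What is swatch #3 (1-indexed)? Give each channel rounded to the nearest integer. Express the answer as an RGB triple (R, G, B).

With 4 swatches and endpoints inclusive, swatch 3 sits at t = (3 − 1)/(4 − 1) = 2/3 ≈ 0.6667.
R = 21 + 0.6667 × (198 − 21) = 139.006 → 139
G = 170 + 0.6667 × (161 − 170) = 164 → 164
B = 106 + 0.6667 × (199 − 106) = 168.003 → 168

(139, 164, 168)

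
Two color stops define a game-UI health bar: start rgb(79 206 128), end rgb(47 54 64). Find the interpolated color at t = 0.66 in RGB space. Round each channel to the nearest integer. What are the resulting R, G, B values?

(58, 106, 86)

R = 79 + 0.66 × (47 − 79) = 79 + 0.66 × -32 = 57.88 → 58
G = 206 + 0.66 × (54 − 206) = 206 + 0.66 × -152 = 105.68 → 106
B = 128 + 0.66 × (64 − 128) = 128 + 0.66 × -64 = 85.76 → 86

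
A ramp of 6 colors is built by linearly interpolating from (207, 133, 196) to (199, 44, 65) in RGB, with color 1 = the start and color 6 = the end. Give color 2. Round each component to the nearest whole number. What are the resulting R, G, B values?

With 6 swatches and endpoints inclusive, swatch 2 sits at t = (2 − 1)/(6 − 1) = 1/5 ≈ 0.2.
R = 207 + 0.2 × (199 − 207) = 205.4 → 205
G = 133 + 0.2 × (44 − 133) = 115.2 → 115
B = 196 + 0.2 × (65 − 196) = 169.8 → 170

(205, 115, 170)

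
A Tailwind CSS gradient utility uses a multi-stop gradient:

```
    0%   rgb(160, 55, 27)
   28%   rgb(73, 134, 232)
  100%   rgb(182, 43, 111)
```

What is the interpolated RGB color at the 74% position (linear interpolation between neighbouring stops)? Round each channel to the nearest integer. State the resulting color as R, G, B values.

74% lies between the 28% and 100% stops, so the local fraction is t = (74 − 28)/(100 − 28) = 46/72 ≈ 0.6389.
R = 73 + 0.6389 × (182 − 73) = 142.64 → 143
G = 134 + 0.6389 × (43 − 134) = 75.86 → 76
B = 232 + 0.6389 × (111 − 232) = 154.693 → 155

(143, 76, 155)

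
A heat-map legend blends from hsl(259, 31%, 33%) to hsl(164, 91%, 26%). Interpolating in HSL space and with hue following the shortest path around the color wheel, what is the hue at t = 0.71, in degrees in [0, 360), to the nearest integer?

192

Hue arc: Δh = 164 − 259 = -95° (|Δh| ≤ 180, already the shorter path).
H = 259 + 0.71 × (-95) = 191.55 → 192°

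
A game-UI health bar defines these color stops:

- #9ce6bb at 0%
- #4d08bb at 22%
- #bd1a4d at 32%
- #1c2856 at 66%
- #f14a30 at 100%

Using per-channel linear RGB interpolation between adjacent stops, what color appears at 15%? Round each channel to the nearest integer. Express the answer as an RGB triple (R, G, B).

15% lies between the 0% and 22% stops, so the local fraction is t = (15 − 0)/(22 − 0) = 15/22 ≈ 0.6818.
#9ce6bb → (156, 230, 187); #4d08bb → (77, 8, 187).
R = 156 + 0.6818 × (77 − 156) = 102.138 → 102
G = 230 + 0.6818 × (8 − 230) = 78.64 → 79
B = 187 + 0.6818 × (187 − 187) = 187 → 187

(102, 79, 187)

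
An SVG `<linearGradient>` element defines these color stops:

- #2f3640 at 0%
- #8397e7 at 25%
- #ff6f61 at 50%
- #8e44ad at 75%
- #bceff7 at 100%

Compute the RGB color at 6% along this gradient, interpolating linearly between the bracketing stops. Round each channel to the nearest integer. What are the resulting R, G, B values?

(67, 77, 104)

6% lies between the 0% and 25% stops, so the local fraction is t = (6 − 0)/(25 − 0) = 6/25 ≈ 0.24.
#2f3640 → (47, 54, 64); #8397e7 → (131, 151, 231).
R = 47 + 0.24 × (131 − 47) = 67.16 → 67
G = 54 + 0.24 × (151 − 54) = 77.28 → 77
B = 64 + 0.24 × (231 − 64) = 104.08 → 104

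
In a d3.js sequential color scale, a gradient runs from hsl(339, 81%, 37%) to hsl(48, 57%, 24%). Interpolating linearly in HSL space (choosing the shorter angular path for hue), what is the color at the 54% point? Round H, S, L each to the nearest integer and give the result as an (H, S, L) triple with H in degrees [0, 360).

Hue: 48 − 339 = -291°, but |-291| > 180 so the shorter arc goes the other way: Δh = -291 + 360 = 69°.
H = 339 + 0.54 × (69) = 376.26 → 376 → 376 mod 360 = 16°
S = 81 + 0.54 × (57 − 81) = 68.04 → 68%
L = 37 + 0.54 × (24 − 37) = 29.98 → 30%

(16, 68, 30)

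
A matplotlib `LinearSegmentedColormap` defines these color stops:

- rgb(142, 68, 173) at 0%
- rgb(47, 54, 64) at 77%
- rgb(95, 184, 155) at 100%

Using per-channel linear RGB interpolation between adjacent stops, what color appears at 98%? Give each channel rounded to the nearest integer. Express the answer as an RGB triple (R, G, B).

(91, 173, 147)

98% lies between the 77% and 100% stops, so the local fraction is t = (98 − 77)/(100 − 77) = 21/23 ≈ 0.913.
R = 47 + 0.913 × (95 − 47) = 90.824 → 91
G = 54 + 0.913 × (184 − 54) = 172.69 → 173
B = 64 + 0.913 × (155 − 64) = 147.083 → 147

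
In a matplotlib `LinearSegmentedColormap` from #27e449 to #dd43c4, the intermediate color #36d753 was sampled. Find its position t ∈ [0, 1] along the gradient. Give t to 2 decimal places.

0.08

Invert the lerp on the R channel (largest span, 182): t = (54 − 39) / (221 − 39) = 15/182 = 0.082418.
Check on G: (215 − 228)/(67 − 228) = 0.08075 ✓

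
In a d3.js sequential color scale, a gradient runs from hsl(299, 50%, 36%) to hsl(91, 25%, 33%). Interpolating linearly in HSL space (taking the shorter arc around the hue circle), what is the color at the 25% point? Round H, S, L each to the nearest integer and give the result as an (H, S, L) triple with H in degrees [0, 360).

(337, 44, 35)

Hue: 91 − 299 = -208°, but |-208| > 180 so the shorter arc goes the other way: Δh = -208 + 360 = 152°.
H = 299 + 0.25 × (152) = 337 → 337°
S = 50 + 0.25 × (25 − 50) = 43.75 → 44%
L = 36 + 0.25 × (33 − 36) = 35.25 → 35%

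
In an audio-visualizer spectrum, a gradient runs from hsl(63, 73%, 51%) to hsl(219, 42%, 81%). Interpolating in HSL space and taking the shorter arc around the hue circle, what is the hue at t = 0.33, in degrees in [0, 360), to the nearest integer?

Hue arc: Δh = 219 − 63 = 156° (|Δh| ≤ 180, already the shorter path).
H = 63 + 0.33 × (156) = 114.48 → 114°

114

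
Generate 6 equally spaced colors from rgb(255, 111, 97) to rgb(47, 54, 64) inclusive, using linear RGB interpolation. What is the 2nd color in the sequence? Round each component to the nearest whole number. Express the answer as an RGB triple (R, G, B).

(213, 100, 90)

With 6 swatches and endpoints inclusive, swatch 2 sits at t = (2 − 1)/(6 − 1) = 1/5 ≈ 0.2.
R = 255 + 0.2 × (47 − 255) = 213.4 → 213
G = 111 + 0.2 × (54 − 111) = 99.6 → 100
B = 97 + 0.2 × (64 − 97) = 90.4 → 90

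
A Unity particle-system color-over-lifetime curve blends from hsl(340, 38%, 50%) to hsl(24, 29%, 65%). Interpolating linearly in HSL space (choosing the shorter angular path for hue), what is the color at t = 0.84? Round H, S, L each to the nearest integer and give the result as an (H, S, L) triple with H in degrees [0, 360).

Hue: 24 − 340 = -316°, but |-316| > 180 so the shorter arc goes the other way: Δh = -316 + 360 = 44°.
H = 340 + 0.84 × (44) = 376.96 → 377 → 377 mod 360 = 17°
S = 38 + 0.84 × (29 − 38) = 30.44 → 30%
L = 50 + 0.84 × (65 − 50) = 62.6 → 63%

(17, 30, 63)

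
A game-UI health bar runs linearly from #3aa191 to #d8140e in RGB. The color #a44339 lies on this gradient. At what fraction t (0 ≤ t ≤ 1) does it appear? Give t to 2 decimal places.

Invert the lerp on the R channel (largest span, 158): t = (164 − 58) / (216 − 58) = 106/158 = 0.67089.
Check on G: (67 − 161)/(20 − 161) = 0.6667 ✓

0.67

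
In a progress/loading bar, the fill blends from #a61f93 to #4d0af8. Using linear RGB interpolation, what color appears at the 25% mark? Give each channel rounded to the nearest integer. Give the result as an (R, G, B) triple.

#a61f93 → (166, 31, 147); #4d0af8 → (77, 10, 248).
25% corresponds to t = 0.25.
R = 166 + 0.25 × (77 − 166) = 166 + 0.25 × -89 = 143.75 → 144
G = 31 + 0.25 × (10 − 31) = 31 + 0.25 × -21 = 25.75 → 26
B = 147 + 0.25 × (248 − 147) = 147 + 0.25 × 101 = 172.25 → 172

(144, 26, 172)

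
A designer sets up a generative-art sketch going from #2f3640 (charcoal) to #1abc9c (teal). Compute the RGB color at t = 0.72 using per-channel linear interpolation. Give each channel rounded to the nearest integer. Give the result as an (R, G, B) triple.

(32, 150, 130)

#2f3640 → (47, 54, 64); #1abc9c → (26, 188, 156).
R = 47 + 0.72 × (26 − 47) = 47 + 0.72 × -21 = 31.88 → 32
G = 54 + 0.72 × (188 − 54) = 54 + 0.72 × 134 = 150.48 → 150
B = 64 + 0.72 × (156 − 64) = 64 + 0.72 × 92 = 130.24 → 130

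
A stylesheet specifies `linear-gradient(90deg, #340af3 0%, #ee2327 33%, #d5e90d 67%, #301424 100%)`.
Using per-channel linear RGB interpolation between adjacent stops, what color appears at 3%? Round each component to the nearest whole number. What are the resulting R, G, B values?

3% lies between the 0% and 33% stops, so the local fraction is t = (3 − 0)/(33 − 0) = 3/33 ≈ 0.0909.
#340af3 → (52, 10, 243); #ee2327 → (238, 35, 39).
R = 52 + 0.0909 × (238 − 52) = 68.907 → 69
G = 10 + 0.0909 × (35 − 10) = 12.273 → 12
B = 243 + 0.0909 × (39 − 243) = 224.456 → 224

(69, 12, 224)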